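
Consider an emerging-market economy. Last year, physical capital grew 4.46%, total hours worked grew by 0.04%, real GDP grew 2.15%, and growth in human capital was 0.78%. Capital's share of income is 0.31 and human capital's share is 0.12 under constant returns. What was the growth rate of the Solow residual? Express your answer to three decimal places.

The Solow residual growth was 0.651%.

Labor's share = 1 − 0.31 − 0.12 = 0.57.
Physical capital: 0.31 × 4.46 = 1.3826 pp.
Human capital: 0.12 × 0.78 = 0.0936 pp.
Total hours worked: 0.57 × 0.04 = 0.0228 pp.
TFP growth = 2.15 − 1.499 = 0.651%.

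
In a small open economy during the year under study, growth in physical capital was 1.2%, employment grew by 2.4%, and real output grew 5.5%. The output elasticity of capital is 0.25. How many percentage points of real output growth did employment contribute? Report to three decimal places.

1.800 percentage points

Labor's share = 1 − 0.25 = 0.75.
Contribution = share × growth = 0.75 × 2.4 = 1.8 pp.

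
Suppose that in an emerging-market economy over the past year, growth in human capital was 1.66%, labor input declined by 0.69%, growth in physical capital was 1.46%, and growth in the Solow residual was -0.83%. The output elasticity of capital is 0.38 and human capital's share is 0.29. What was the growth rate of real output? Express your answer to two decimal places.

-0.02%

Labor's share = 1 − 0.38 − 0.29 = 0.33.
Physical capital: 0.38 × 1.46 = 0.5548 pp.
Human capital: 0.29 × 1.66 = 0.4814 pp.
Labor input: 0.33 × (-0.69) = -0.2277 pp.
Output growth = -0.83 + 0.8085 = -0.0215%.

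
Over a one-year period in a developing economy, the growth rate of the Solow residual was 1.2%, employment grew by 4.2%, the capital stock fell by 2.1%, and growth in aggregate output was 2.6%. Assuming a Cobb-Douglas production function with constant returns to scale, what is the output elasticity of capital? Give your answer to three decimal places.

α = 0.444

gY = gA + α·gK + (1−α)·gL, so gY − gA − gL = α(gK − gL).
2.6 − 1.2 − 4.2 = α × (-2.1 − 4.2).
-2.8 = -6.3 α, so α = 0.44444.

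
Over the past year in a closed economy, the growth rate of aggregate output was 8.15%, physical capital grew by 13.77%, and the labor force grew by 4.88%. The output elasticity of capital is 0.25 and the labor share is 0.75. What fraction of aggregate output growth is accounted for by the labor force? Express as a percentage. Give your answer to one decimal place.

The labor force accounted for 44.9% of growth.

Labor's share = 1 − 0.25 = 0.75.
The labor force contributed 0.75 × 4.88 = 3.66 pp.
Share of growth = 3.66 / 8.15 × 100 = 44.908%.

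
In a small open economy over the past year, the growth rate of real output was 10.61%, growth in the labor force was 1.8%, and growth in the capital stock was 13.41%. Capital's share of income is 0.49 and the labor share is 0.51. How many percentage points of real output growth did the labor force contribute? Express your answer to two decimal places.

0.92 percentage points

Labor's share = 1 − 0.49 = 0.51.
Contribution = share × growth = 0.51 × 1.8 = 0.918 pp.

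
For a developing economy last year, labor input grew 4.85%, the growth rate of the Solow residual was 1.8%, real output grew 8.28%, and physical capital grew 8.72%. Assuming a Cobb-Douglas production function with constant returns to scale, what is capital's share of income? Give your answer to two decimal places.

Capital's share of income is 0.42.

gY = gA + α·gK + (1−α)·gL, so gY − gA − gL = α(gK − gL).
8.28 − 1.8 − 4.85 = α × (8.72 − 4.85).
1.63 = 3.87 α, so α = 0.4212.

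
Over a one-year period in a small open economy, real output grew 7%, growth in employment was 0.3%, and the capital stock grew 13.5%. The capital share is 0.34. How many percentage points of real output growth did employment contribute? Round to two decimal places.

0.20 percentage points

Labor's share = 1 − 0.34 = 0.66.
Contribution = share × growth = 0.66 × 0.3 = 0.198 pp.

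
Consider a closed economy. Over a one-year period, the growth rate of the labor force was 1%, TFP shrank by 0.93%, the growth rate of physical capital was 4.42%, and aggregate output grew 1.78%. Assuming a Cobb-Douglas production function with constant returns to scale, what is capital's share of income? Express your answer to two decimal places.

gY = gA + α·gK + (1−α)·gL, so gY − gA − gL = α(gK − gL).
1.78 + 0.93 − 1 = α × (4.42 − 1).
1.71 = 3.42 α, so α = 0.5.

Capital's share of income is 0.50.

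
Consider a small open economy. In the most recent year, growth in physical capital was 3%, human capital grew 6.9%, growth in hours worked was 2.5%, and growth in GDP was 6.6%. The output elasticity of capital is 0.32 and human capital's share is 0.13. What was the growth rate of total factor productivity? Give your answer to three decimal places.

3.368%

Labor's share = 1 − 0.32 − 0.13 = 0.55.
Physical capital: 0.32 × 3 = 0.96 pp.
Human capital: 0.13 × 6.9 = 0.897 pp.
Hours worked: 0.55 × 2.5 = 1.375 pp.
TFP growth = 6.6 − 3.232 = 3.368%.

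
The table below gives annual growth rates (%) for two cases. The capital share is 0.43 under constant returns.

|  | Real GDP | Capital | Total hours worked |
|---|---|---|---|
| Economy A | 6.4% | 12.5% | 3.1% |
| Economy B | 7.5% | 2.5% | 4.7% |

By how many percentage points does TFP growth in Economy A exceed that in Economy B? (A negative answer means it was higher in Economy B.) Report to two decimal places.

-4.49 percentage points

Labor's share = 1 − 0.43 = 0.57.
Economy A: TFP = 6.4 − 5.375 − 1.767 = -0.742%.
Economy B: TFP = 7.5 − 1.075 − 2.679 = 3.746%.
Difference = -0.742 − (3.746) = -4.488 pp.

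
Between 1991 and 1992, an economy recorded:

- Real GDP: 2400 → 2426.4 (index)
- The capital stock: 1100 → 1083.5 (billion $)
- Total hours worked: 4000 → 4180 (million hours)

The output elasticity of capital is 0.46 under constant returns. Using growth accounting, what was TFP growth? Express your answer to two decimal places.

Real GDP growth = (2426.4 − 2400) / 2400 = 1.1%.
The capital stock growth = (1083.5 − 1100) / 1100 = -1.5%.
Total hours worked growth = (4180 − 4000) / 4000 = 4.5%.
Labor's share = 1 − 0.46 = 0.54.
The capital stock: 0.46 × (-1.5) = -0.69 pp.
Total hours worked: 0.54 × 4.5 = 2.43 pp.
TFP growth = 1.1 − 1.74 = -0.64%.

-0.64%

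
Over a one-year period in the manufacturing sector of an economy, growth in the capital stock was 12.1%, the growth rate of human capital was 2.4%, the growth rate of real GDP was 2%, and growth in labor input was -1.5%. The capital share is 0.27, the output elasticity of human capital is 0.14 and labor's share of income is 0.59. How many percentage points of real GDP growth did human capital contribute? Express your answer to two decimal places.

Contribution = share × growth = 0.14 × 2.4 = 0.336 pp.

0.34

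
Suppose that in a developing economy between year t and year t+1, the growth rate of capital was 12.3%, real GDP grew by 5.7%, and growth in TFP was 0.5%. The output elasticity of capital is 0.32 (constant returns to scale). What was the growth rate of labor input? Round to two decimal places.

1.86%

Labor's share = 1 − 0.32 = 0.68.
gY = gA + 0.32×12.3 + 0.68×g.
0.68×g = 5.7 − 0.5 − 3.936 = 1.264.
g = 1.264 / 0.68 = 1.8588%.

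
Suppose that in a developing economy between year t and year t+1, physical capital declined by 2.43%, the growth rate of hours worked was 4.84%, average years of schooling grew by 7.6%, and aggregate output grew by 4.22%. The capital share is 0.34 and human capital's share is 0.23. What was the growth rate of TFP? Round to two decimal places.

TFP grew 1.22%.

Labor's share = 1 − 0.34 − 0.23 = 0.43.
Physical capital: 0.34 × (-2.43) = -0.8262 pp.
Average years of schooling: 0.23 × 7.6 = 1.748 pp.
Hours worked: 0.43 × 4.84 = 2.0812 pp.
TFP growth = 4.22 − 3.003 = 1.217%.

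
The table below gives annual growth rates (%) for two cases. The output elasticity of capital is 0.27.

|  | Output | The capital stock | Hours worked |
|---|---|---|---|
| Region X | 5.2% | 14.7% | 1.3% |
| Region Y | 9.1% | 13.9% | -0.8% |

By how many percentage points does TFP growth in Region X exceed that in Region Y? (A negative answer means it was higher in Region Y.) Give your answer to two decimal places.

-5.65 percentage points

Labor's share = 1 − 0.27 = 0.73.
Region X: TFP = 5.2 − 3.969 − 0.949 = 0.282%.
Region Y: TFP = 9.1 − 3.753 + 0.584 = 5.931%.
Difference = 0.282 − (5.931) = -5.649 pp.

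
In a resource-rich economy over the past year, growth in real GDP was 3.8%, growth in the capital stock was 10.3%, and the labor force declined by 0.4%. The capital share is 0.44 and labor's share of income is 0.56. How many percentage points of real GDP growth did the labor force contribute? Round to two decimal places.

-0.22 pp

Labor's share = 1 − 0.44 = 0.56.
Contribution = share × growth = 0.56 × (-0.4) = -0.224 pp.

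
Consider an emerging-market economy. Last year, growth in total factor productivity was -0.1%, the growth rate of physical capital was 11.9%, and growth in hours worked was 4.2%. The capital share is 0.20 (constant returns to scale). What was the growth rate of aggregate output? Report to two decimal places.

Labor's share = 1 − 0.2 = 0.8.
Physical capital: 0.2 × 11.9 = 2.38 pp.
Hours worked: 0.8 × 4.2 = 3.36 pp.
Output growth = -0.1 + 5.74 = 5.64%.

5.64%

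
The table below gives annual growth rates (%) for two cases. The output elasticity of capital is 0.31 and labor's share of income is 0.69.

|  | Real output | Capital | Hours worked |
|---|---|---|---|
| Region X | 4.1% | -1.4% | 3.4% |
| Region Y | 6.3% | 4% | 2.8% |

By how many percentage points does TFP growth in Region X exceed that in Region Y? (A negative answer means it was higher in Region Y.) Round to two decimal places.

-0.94 percentage points

Labor's share = 1 − 0.31 = 0.69.
Region X: TFP = 4.1 + 0.434 − 2.346 = 2.188%.
Region Y: TFP = 6.3 − 1.24 − 1.932 = 3.128%.
Difference = 2.188 − (3.128) = -0.94 pp.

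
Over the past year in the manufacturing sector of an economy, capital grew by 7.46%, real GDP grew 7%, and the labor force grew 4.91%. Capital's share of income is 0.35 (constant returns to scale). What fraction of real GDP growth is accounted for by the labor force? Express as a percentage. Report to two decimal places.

45.59%

Labor's share = 1 − 0.35 = 0.65.
The labor force contributed 0.65 × 4.91 = 3.1915 pp.
Share of growth = 3.1915 / 7 × 100 = 45.5929%.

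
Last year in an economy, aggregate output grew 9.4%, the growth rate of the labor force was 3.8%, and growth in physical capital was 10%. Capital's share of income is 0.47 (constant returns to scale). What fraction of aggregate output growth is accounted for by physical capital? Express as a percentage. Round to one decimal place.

50.0%

Physical capital contributed 0.47 × 10 = 4.7 pp.
Share of growth = 4.7 / 9.4 × 100 = 50%.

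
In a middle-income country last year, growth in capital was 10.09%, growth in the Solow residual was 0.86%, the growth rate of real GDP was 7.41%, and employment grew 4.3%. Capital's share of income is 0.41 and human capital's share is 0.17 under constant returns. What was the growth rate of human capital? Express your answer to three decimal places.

3.571%

Labor's share = 1 − 0.41 − 0.17 = 0.42.
gY = gA + 0.41×10.09 + 0.42×4.3 + 0.17×g.
0.17×g = 7.41 − 0.86 − 5.9429 = 0.6071.
g = 0.6071 / 0.17 = 3.57118%.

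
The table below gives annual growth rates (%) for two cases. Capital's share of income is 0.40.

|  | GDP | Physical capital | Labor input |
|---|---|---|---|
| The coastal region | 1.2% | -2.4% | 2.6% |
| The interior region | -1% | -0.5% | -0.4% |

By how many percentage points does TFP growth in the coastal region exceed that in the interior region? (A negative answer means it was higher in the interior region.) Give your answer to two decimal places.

Labor's share = 1 − 0.4 = 0.6.
The coastal region: TFP = 1.2 + 0.96 − 1.56 = 0.6%.
The interior region: TFP = -1 + 0.2 + 0.24 = -0.56%.
Difference = 0.6 − (-0.56) = 1.16 pp.

1.16 percentage points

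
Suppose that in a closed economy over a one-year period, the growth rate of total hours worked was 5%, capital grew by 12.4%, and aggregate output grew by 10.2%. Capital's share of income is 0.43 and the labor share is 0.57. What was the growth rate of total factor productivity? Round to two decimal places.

2.02%

Labor's share = 1 − 0.43 = 0.57.
Capital: 0.43 × 12.4 = 5.332 pp.
Total hours worked: 0.57 × 5 = 2.85 pp.
TFP growth = 10.2 − 8.182 = 2.018%.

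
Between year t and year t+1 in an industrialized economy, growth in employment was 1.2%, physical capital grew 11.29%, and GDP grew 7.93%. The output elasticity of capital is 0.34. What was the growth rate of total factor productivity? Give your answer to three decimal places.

Labor's share = 1 − 0.34 = 0.66.
Physical capital: 0.34 × 11.29 = 3.8386 pp.
Employment: 0.66 × 1.2 = 0.792 pp.
TFP growth = 7.93 − 4.6306 = 3.2994%.

3.299%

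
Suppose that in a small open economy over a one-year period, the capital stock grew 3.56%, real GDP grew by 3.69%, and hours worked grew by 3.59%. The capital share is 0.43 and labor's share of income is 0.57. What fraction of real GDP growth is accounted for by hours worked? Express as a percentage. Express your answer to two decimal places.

Hours worked accounted for 55.46% of growth.

Labor's share = 1 − 0.43 = 0.57.
Hours worked contributed 0.57 × 3.59 = 2.0463 pp.
Share of growth = 2.0463 / 3.69 × 100 = 55.4553%.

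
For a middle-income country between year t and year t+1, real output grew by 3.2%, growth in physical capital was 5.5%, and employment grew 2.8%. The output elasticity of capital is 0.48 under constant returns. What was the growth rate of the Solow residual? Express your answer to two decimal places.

Labor's share = 1 − 0.48 = 0.52.
Physical capital: 0.48 × 5.5 = 2.64 pp.
Employment: 0.52 × 2.8 = 1.456 pp.
TFP growth = 3.2 − 4.096 = -0.896%.

-0.90%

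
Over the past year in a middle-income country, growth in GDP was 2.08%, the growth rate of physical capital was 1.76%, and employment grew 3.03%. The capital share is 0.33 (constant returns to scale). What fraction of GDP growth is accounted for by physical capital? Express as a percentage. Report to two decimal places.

Physical capital accounted for 27.92% of growth.

Physical capital contributed 0.33 × 1.76 = 0.5808 pp.
Share of growth = 0.5808 / 2.08 × 100 = 27.9231%.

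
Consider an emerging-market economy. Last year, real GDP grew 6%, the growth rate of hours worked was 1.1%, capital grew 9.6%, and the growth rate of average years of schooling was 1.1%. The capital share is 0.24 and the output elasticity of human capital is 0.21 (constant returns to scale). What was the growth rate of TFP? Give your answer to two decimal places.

Labor's share = 1 − 0.24 − 0.21 = 0.55.
Capital: 0.24 × 9.6 = 2.304 pp.
Average years of schooling: 0.21 × 1.1 = 0.231 pp.
Hours worked: 0.55 × 1.1 = 0.605 pp.
TFP growth = 6 − 3.14 = 2.86%.

TFP growth was 2.86%.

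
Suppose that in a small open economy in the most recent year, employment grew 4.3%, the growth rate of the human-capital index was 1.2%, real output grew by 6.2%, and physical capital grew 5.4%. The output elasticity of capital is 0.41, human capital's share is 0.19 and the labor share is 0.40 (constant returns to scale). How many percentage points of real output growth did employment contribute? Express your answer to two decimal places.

1.72

Labor's share = 1 − 0.41 − 0.19 = 0.4.
Contribution = share × growth = 0.4 × 4.3 = 1.72 pp.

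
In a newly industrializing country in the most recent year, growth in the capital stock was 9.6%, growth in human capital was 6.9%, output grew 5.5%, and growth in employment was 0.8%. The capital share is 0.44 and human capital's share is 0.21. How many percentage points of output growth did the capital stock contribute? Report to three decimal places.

4.224 percentage points

Contribution = share × growth = 0.44 × 9.6 = 4.224 pp.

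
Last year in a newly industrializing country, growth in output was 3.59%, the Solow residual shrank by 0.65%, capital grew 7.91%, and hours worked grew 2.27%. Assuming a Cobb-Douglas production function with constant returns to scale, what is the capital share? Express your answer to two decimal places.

α = 0.35

gY = gA + α·gK + (1−α)·gL, so gY − gA − gL = α(gK − gL).
3.59 + 0.65 − 2.27 = α × (7.91 − 2.27).
1.97 = 5.64 α, so α = 0.3493.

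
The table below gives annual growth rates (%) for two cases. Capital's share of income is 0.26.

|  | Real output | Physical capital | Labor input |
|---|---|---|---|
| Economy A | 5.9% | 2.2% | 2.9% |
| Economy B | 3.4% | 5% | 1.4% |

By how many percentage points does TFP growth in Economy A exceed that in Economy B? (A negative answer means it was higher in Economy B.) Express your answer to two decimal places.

Labor's share = 1 − 0.26 = 0.74.
Economy A: TFP = 5.9 − 0.572 − 2.146 = 3.182%.
Economy B: TFP = 3.4 − 1.3 − 1.036 = 1.064%.
Difference = 3.182 − (1.064) = 2.118 pp.

2.12 percentage points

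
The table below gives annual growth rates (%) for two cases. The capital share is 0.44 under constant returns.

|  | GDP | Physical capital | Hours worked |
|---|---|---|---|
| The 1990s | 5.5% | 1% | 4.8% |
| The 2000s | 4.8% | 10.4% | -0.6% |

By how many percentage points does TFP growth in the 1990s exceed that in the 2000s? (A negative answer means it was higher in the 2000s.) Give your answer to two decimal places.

Labor's share = 1 − 0.44 = 0.56.
The 1990s: TFP = 5.5 − 0.44 − 2.688 = 2.372%.
The 2000s: TFP = 4.8 − 4.576 + 0.336 = 0.56%.
Difference = 2.372 − (0.56) = 1.812 pp.

1.81 percentage points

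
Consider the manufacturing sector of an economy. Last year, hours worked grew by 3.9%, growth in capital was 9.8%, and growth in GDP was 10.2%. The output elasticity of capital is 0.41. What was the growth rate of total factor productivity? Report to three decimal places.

3.881%

Labor's share = 1 − 0.41 = 0.59.
Capital: 0.41 × 9.8 = 4.018 pp.
Hours worked: 0.59 × 3.9 = 2.301 pp.
TFP growth = 10.2 − 6.319 = 3.881%.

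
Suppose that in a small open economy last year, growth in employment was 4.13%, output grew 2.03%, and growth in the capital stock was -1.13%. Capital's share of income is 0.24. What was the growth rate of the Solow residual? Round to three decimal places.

Labor's share = 1 − 0.24 = 0.76.
The capital stock: 0.24 × (-1.13) = -0.2712 pp.
Employment: 0.76 × 4.13 = 3.1388 pp.
TFP growth = 2.03 − 2.8676 = -0.8376%.

-0.838%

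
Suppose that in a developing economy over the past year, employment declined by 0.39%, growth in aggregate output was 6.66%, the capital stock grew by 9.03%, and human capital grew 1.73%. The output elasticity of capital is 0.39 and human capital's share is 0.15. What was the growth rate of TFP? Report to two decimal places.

Labor's share = 1 − 0.39 − 0.15 = 0.46.
The capital stock: 0.39 × 9.03 = 3.5217 pp.
Human capital: 0.15 × 1.73 = 0.2595 pp.
Employment: 0.46 × (-0.39) = -0.1794 pp.
TFP growth = 6.66 − 3.6018 = 3.0582%.

TFP growth was 3.06%.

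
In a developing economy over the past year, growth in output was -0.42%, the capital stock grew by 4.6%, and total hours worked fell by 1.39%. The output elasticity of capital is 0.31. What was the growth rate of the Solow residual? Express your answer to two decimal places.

-0.89%

Labor's share = 1 − 0.31 = 0.69.
The capital stock: 0.31 × 4.6 = 1.426 pp.
Total hours worked: 0.69 × (-1.39) = -0.9591 pp.
TFP growth = -0.42 − 0.4669 = -0.8869%.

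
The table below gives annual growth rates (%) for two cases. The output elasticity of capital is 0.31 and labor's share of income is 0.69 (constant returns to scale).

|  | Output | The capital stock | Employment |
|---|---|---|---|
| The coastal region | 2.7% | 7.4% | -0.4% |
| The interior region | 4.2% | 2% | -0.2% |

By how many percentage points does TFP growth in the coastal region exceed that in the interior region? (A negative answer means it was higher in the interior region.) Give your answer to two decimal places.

-3.04 percentage points

Labor's share = 1 − 0.31 = 0.69.
The coastal region: TFP = 2.7 − 2.294 + 0.276 = 0.682%.
The interior region: TFP = 4.2 − 0.62 + 0.138 = 3.718%.
Difference = 0.682 − (3.718) = -3.036 pp.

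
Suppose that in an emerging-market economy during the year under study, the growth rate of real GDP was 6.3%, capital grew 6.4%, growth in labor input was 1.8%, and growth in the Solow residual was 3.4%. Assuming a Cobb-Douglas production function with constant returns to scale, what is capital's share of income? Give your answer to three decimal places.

gY = gA + α·gK + (1−α)·gL, so gY − gA − gL = α(gK − gL).
6.3 − 3.4 − 1.8 = α × (6.4 − 1.8).
1.1 = 4.6 α, so α = 0.23913.

α = 0.239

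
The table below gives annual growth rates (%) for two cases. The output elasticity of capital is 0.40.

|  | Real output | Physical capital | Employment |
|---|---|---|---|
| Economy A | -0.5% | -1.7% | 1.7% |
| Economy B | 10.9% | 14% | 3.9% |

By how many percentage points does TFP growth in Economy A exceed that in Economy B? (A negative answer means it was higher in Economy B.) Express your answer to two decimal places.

-3.80 percentage points

Labor's share = 1 − 0.4 = 0.6.
Economy A: TFP = -0.5 + 0.68 − 1.02 = -0.84%.
Economy B: TFP = 10.9 − 5.6 − 2.34 = 2.96%.
Difference = -0.84 − (2.96) = -3.8 pp.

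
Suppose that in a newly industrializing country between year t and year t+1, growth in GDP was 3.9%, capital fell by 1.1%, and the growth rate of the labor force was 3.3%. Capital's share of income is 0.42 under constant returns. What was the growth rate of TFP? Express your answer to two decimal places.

2.45%

Labor's share = 1 − 0.42 = 0.58.
Capital: 0.42 × (-1.1) = -0.462 pp.
The labor force: 0.58 × 3.3 = 1.914 pp.
TFP growth = 3.9 − 1.452 = 2.448%.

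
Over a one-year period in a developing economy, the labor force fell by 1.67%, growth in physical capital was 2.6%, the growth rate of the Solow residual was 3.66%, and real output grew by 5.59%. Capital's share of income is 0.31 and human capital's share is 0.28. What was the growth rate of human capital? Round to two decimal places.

Human capital growth was 6.46%.

Labor's share = 1 − 0.31 − 0.28 = 0.41.
gY = gA + 0.31×2.6 + 0.41×(-1.67) + 0.28×g.
0.28×g = 5.59 − 3.66 − 0.1213 = 1.8087.
g = 1.8087 / 0.28 = 6.4596%.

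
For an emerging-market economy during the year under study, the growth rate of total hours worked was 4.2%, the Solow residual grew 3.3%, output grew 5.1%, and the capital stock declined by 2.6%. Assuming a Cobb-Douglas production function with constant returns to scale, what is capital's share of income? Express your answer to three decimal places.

0.353

gY = gA + α·gK + (1−α)·gL, so gY − gA − gL = α(gK − gL).
5.1 − 3.3 − 4.2 = α × (-2.6 − 4.2).
-2.4 = -6.8 α, so α = 0.35294.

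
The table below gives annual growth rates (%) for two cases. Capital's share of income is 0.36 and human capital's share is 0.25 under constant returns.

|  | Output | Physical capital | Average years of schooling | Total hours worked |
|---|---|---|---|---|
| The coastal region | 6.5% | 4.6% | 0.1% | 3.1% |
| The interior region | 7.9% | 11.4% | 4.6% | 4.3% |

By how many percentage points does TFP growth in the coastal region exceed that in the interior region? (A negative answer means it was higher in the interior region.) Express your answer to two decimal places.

Labor's share = 1 − 0.36 − 0.25 = 0.39.
The coastal region: TFP = 6.5 − 1.656 − 0.025 − 1.209 = 3.61%.
The interior region: TFP = 7.9 − 4.104 − 1.15 − 1.677 = 0.969%.
Difference = 3.61 − (0.969) = 2.641 pp.

2.64 percentage points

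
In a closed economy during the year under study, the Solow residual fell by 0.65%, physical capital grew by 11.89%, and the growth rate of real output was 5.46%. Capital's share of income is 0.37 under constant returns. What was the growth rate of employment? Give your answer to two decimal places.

Employment growth was 2.72%.

Labor's share = 1 − 0.37 = 0.63.
gY = gA + 0.37×11.89 + 0.63×g.
0.63×g = 5.46 + 0.65 − 4.3993 = 1.7107.
g = 1.7107 / 0.63 = 2.7154%.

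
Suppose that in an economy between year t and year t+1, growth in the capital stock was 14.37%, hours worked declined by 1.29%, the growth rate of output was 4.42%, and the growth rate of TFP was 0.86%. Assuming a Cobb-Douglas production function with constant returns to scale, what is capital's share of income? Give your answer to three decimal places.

gY = gA + α·gK + (1−α)·gL, so gY − gA − gL = α(gK − gL).
4.42 − 0.86 + 1.29 = α × (14.37 − (-1.29)).
4.85 = 15.66 α, so α = 0.30971.

α = 0.310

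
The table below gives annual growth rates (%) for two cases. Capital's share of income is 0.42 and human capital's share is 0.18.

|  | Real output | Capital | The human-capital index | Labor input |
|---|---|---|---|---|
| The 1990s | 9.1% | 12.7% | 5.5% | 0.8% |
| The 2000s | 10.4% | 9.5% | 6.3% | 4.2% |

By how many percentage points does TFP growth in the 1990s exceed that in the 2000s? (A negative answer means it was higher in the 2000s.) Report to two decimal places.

Labor's share = 1 − 0.42 − 0.18 = 0.4.
The 1990s: TFP = 9.1 − 5.334 − 0.99 − 0.32 = 2.456%.
The 2000s: TFP = 10.4 − 3.99 − 1.134 − 1.68 = 3.596%.
Difference = 2.456 − (3.596) = -1.14 pp.

-1.14 percentage points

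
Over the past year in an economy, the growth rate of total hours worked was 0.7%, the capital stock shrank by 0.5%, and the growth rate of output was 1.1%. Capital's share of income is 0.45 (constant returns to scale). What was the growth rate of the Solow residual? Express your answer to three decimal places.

0.940%

Labor's share = 1 − 0.45 = 0.55.
The capital stock: 0.45 × (-0.5) = -0.225 pp.
Total hours worked: 0.55 × 0.7 = 0.385 pp.
TFP growth = 1.1 − 0.16 = 0.94%.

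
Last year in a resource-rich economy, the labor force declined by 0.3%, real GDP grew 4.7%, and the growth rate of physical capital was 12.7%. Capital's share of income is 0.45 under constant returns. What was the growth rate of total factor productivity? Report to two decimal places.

-0.85%

Labor's share = 1 − 0.45 = 0.55.
Physical capital: 0.45 × 12.7 = 5.715 pp.
The labor force: 0.55 × (-0.3) = -0.165 pp.
TFP growth = 4.7 − 5.55 = -0.85%.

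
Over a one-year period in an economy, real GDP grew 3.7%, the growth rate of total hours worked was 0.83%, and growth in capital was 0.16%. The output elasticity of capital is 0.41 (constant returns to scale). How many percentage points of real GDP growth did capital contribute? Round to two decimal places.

0.07 pp

Contribution = share × growth = 0.41 × 0.16 = 0.0656 pp.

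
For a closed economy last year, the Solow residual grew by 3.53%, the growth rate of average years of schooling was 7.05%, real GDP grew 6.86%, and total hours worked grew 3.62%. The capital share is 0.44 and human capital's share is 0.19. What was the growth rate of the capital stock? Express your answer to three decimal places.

The capital stock growth was 1.480%.

Labor's share = 1 − 0.44 − 0.19 = 0.37.
gY = gA + 0.19×7.05 + 0.37×3.62 + 0.44×g.
0.44×g = 6.86 − 3.53 − 2.6789 = 0.6511.
g = 0.6511 / 0.44 = 1.47977%.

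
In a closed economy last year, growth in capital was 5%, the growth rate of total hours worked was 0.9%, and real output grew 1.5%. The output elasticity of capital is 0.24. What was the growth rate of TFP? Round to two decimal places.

Labor's share = 1 − 0.24 = 0.76.
Capital: 0.24 × 5 = 1.2 pp.
Total hours worked: 0.76 × 0.9 = 0.684 pp.
TFP growth = 1.5 − 1.884 = -0.384%.

-0.38%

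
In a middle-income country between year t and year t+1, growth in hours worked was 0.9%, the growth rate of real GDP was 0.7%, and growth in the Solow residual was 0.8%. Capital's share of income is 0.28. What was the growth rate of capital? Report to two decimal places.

-2.67%

Labor's share = 1 − 0.28 = 0.72.
gY = gA + 0.72×0.9 + 0.28×g.
0.28×g = 0.7 − 0.8 − 0.648 = -0.748.
g = -0.748 / 0.28 = -2.6714%.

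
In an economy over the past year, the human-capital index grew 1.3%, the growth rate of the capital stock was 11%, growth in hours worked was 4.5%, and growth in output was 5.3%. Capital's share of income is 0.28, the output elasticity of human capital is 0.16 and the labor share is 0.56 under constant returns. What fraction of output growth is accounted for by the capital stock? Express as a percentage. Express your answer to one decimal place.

The capital stock contributed 0.28 × 11 = 3.08 pp.
Share of growth = 3.08 / 5.3 × 100 = 58.113%.

The capital stock accounted for 58.1% of growth.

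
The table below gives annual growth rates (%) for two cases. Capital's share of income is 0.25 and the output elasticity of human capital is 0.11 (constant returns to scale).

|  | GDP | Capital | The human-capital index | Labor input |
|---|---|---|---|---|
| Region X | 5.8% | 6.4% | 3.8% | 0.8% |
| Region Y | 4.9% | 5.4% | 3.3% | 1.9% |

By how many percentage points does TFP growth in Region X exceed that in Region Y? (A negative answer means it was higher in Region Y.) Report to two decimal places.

1.30 percentage points

Labor's share = 1 − 0.25 − 0.11 = 0.64.
Region X: TFP = 5.8 − 1.6 − 0.418 − 0.512 = 3.27%.
Region Y: TFP = 4.9 − 1.35 − 0.363 − 1.216 = 1.971%.
Difference = 3.27 − (1.971) = 1.299 pp.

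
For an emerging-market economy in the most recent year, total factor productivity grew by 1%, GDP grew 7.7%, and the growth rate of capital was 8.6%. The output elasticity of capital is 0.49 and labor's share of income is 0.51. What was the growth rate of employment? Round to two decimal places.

4.87%

Labor's share = 1 − 0.49 = 0.51.
gY = gA + 0.49×8.6 + 0.51×g.
0.51×g = 7.7 − 1 − 4.214 = 2.486.
g = 2.486 / 0.51 = 4.8745%.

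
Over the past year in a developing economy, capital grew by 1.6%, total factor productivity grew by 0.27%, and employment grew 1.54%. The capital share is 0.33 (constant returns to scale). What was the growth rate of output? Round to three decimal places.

Output growth was 1.830%.

Labor's share = 1 − 0.33 = 0.67.
Capital: 0.33 × 1.6 = 0.528 pp.
Employment: 0.67 × 1.54 = 1.0318 pp.
Output growth = 0.27 + 1.5598 = 1.8298%.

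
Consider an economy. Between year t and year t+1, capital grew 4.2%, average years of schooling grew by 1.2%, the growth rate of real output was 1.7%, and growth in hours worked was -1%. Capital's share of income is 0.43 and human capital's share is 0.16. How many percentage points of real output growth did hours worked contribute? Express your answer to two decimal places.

Labor's share = 1 − 0.43 − 0.16 = 0.41.
Contribution = share × growth = 0.41 × (-1) = -0.41 pp.

-0.41 pp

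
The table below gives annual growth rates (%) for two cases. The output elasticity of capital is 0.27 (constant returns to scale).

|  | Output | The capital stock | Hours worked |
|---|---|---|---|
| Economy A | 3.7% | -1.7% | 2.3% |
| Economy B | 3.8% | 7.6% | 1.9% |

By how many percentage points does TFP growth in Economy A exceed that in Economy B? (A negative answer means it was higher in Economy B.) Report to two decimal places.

2.12 percentage points

Labor's share = 1 − 0.27 = 0.73.
Economy A: TFP = 3.7 + 0.459 − 1.679 = 2.48%.
Economy B: TFP = 3.8 − 2.052 − 1.387 = 0.361%.
Difference = 2.48 − (0.361) = 2.119 pp.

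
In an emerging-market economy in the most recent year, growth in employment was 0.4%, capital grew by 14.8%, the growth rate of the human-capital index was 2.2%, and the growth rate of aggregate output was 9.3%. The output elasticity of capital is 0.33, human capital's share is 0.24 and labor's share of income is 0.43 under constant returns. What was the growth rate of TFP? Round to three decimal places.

Labor's share = 1 − 0.33 − 0.24 = 0.43.
Capital: 0.33 × 14.8 = 4.884 pp.
The human-capital index: 0.24 × 2.2 = 0.528 pp.
Employment: 0.43 × 0.4 = 0.172 pp.
TFP growth = 9.3 − 5.584 = 3.716%.

3.716%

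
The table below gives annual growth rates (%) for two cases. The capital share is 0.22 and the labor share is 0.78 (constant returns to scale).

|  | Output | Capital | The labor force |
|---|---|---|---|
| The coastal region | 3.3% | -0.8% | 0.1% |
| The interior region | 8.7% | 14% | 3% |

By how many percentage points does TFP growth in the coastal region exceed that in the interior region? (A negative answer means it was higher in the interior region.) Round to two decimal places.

Labor's share = 1 − 0.22 = 0.78.
The coastal region: TFP = 3.3 + 0.176 − 0.078 = 3.398%.
The interior region: TFP = 8.7 − 3.08 − 2.34 = 3.28%.
Difference = 3.398 − (3.28) = 0.118 pp.

0.12 percentage points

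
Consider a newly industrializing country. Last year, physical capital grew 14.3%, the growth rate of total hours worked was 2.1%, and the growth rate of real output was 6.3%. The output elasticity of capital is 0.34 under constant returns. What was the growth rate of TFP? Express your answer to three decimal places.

0.052%

Labor's share = 1 − 0.34 = 0.66.
Physical capital: 0.34 × 14.3 = 4.862 pp.
Total hours worked: 0.66 × 2.1 = 1.386 pp.
TFP growth = 6.3 − 6.248 = 0.052%.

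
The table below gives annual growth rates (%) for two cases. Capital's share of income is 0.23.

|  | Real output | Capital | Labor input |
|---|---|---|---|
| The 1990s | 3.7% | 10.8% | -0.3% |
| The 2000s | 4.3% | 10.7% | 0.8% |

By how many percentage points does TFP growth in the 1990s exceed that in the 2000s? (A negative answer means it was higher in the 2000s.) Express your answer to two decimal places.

0.22 percentage points

Labor's share = 1 − 0.23 = 0.77.
The 1990s: TFP = 3.7 − 2.484 + 0.231 = 1.447%.
The 2000s: TFP = 4.3 − 2.461 − 0.616 = 1.223%.
Difference = 1.447 − (1.223) = 0.224 pp.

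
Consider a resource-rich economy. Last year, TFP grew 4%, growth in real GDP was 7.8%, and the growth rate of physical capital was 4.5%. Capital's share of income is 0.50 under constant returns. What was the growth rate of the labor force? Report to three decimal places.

Labor's share = 1 − 0.5 = 0.5.
gY = gA + 0.5×4.5 + 0.5×g.
0.5×g = 7.8 − 4 − 2.25 = 1.55.
g = 1.55 / 0.5 = 3.1%.

3.100%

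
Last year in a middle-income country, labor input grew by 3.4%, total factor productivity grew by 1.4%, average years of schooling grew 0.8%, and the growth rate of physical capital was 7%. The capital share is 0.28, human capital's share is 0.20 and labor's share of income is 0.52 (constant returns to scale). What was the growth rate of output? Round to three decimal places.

Labor's share = 1 − 0.28 − 0.2 = 0.52.
Physical capital: 0.28 × 7 = 1.96 pp.
Average years of schooling: 0.2 × 0.8 = 0.16 pp.
Labor input: 0.52 × 3.4 = 1.768 pp.
Output growth = 1.4 + 3.888 = 5.288%.

5.288%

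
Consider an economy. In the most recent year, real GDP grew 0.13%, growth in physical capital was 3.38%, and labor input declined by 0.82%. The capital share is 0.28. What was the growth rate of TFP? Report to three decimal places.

-0.226%

Labor's share = 1 − 0.28 = 0.72.
Physical capital: 0.28 × 3.38 = 0.9464 pp.
Labor input: 0.72 × (-0.82) = -0.5904 pp.
TFP growth = 0.13 − 0.356 = -0.226%.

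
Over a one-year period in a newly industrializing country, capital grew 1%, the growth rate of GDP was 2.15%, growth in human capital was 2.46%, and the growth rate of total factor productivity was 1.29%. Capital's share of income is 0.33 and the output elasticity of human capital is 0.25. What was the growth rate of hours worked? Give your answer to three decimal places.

-0.202%

Labor's share = 1 − 0.33 − 0.25 = 0.42.
gY = gA + 0.33×1 + 0.25×2.46 + 0.42×g.
0.42×g = 2.15 − 1.29 − 0.945 = -0.085.
g = -0.085 / 0.42 = -0.20238%.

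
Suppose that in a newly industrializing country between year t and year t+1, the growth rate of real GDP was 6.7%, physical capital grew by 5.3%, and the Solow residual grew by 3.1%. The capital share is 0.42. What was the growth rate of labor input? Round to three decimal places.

Labor's share = 1 − 0.42 = 0.58.
gY = gA + 0.42×5.3 + 0.58×g.
0.58×g = 6.7 − 3.1 − 2.226 = 1.374.
g = 1.374 / 0.58 = 2.36897%.

Labor input grew 2.369%.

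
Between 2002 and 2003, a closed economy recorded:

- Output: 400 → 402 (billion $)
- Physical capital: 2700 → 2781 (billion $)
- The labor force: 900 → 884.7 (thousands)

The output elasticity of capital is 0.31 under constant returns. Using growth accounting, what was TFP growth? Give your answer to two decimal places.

0.74%

Output growth = (402 − 400) / 400 = 0.5%.
Physical capital growth = (2781 − 2700) / 2700 = 3%.
The labor force growth = (884.7 − 900) / 900 = -1.7%.
Labor's share = 1 − 0.31 = 0.69.
Physical capital: 0.31 × 3 = 0.93 pp.
The labor force: 0.69 × (-1.7) = -1.173 pp.
TFP growth = 0.5 + 0.243 = 0.743%.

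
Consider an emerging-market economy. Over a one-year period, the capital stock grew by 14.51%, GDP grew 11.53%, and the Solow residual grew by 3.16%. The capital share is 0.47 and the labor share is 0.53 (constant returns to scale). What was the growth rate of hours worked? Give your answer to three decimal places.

Labor's share = 1 − 0.47 = 0.53.
gY = gA + 0.47×14.51 + 0.53×g.
0.53×g = 11.53 − 3.16 − 6.8197 = 1.5503.
g = 1.5503 / 0.53 = 2.92509%.

2.925%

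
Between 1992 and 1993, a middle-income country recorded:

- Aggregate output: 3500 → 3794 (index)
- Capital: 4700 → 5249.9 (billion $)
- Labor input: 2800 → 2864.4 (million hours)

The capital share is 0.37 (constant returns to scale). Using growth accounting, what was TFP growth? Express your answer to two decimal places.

Aggregate output growth = (3794 − 3500) / 3500 = 8.4%.
Capital growth = (5249.9 − 4700) / 4700 = 11.7%.
Labor input growth = (2864.4 − 2800) / 2800 = 2.3%.
Labor's share = 1 − 0.37 = 0.63.
Capital: 0.37 × 11.7 = 4.329 pp.
Labor input: 0.63 × 2.3 = 1.449 pp.
TFP growth = 8.4 − 5.778 = 2.622%.

TFP growth was 2.62%.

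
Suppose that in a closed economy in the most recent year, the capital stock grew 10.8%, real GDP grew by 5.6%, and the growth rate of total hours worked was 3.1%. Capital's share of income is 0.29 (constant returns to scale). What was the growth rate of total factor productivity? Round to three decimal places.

Total factor productivity grew 0.267%.

Labor's share = 1 − 0.29 = 0.71.
The capital stock: 0.29 × 10.8 = 3.132 pp.
Total hours worked: 0.71 × 3.1 = 2.201 pp.
TFP growth = 5.6 − 5.333 = 0.267%.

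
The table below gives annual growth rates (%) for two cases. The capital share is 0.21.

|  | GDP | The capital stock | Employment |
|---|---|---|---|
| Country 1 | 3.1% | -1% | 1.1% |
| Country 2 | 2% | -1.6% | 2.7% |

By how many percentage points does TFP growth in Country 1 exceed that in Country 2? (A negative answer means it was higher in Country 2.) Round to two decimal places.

Labor's share = 1 − 0.21 = 0.79.
Country 1: TFP = 3.1 + 0.21 − 0.869 = 2.441%.
Country 2: TFP = 2 + 0.336 − 2.133 = 0.203%.
Difference = 2.441 − (0.203) = 2.238 pp.

2.24 percentage points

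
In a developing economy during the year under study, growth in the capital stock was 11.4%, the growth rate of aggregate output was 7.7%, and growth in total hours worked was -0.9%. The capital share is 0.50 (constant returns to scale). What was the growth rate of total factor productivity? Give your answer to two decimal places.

Labor's share = 1 − 0.5 = 0.5.
The capital stock: 0.5 × 11.4 = 5.7 pp.
Total hours worked: 0.5 × (-0.9) = -0.45 pp.
TFP growth = 7.7 − 5.25 = 2.45%.

2.45%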